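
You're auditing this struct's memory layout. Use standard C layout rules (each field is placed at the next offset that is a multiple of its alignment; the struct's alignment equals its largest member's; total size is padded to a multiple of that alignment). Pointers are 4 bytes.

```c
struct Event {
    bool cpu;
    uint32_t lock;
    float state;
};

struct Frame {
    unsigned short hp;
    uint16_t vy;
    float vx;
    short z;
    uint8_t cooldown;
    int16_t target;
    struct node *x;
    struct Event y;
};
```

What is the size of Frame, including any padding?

32

Event: cpu at 0 (size 1, align 1) → ends 1; pad 3 to align 4 for lock; lock at 4 (size 4, align 4) → ends 8; state at 8 (size 4, align 4) → ends 12; total 12 bytes, alignment 4
hp at 0 (size 2, align 2) → ends 2
vy at 2 (size 2, align 2) → ends 4
vx at 4 (size 4, align 4) → ends 8
z at 8 (size 2, align 2) → ends 10
cooldown at 10 (size 1, align 1) → ends 11
pad 1 to align 2 for target
target at 12 (size 2, align 2) → ends 14
pad 2 to align 4 for x
x at 16 (size 4, align 4) → ends 20
y at 20 (size 12, align 4) → ends 32
total 32 bytes, alignment 4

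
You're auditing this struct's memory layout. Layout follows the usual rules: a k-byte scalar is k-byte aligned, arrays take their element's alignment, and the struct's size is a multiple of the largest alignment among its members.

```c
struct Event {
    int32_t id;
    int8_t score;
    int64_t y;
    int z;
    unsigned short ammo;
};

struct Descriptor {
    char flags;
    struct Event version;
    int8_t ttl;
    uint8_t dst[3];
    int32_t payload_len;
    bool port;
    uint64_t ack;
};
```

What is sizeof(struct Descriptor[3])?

Event: 0..4  id  (4B, 4-aligned); 4..5  score  (1B, 1-aligned); 5..8  -- padding (3B); 8..16  y  (8B, 8-aligned); 16..20  z  (4B, 4-aligned); 20..22  ammo  (2B, 2-aligned); 22..24  -- tail padding (2B); sizeof = 24, alignof = 8
0..1  flags  (1B, 1-aligned)
1..8  -- padding (7B)
8..32  version  (24B, 8-aligned)
32..33  ttl  (1B, 1-aligned)
33..36  dst  (3B, 1-aligned)
36..40  payload_len  (4B, 4-aligned)
40..41  port  (1B, 1-aligned)
41..48  -- padding (7B)
48..56  ack  (8B, 8-aligned)
sizeof = 56, alignof = 8
array of 3: 3 × 56 = 168

168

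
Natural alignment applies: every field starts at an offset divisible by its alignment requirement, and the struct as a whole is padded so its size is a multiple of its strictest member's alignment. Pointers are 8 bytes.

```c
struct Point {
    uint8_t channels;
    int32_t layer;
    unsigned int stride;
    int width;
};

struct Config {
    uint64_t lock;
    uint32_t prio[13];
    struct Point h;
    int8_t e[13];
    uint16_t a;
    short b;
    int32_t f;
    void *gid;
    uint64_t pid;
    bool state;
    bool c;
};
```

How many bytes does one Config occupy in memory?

128 bytes

Point: 0..1  channels  (1B, 1-aligned); 1..4  -- padding (3B); 4..8  layer  (4B, 4-aligned); 8..12  stride  (4B, 4-aligned); 12..16  width  (4B, 4-aligned); sizeof = 16, alignof = 4
0..8  lock  (8B, 8-aligned)
8..60  prio  (52B, 4-aligned)
60..76  h  (16B, 4-aligned)
76..89  e  (13B, 1-aligned)
89..90  -- padding (1B)
90..92  a  (2B, 2-aligned)
92..94  b  (2B, 2-aligned)
94..96  -- padding (2B)
96..100  f  (4B, 4-aligned)
100..104  -- padding (4B)
104..112  gid  (8B, 8-aligned)
112..120  pid  (8B, 8-aligned)
120..121  state  (1B, 1-aligned)
121..122  c  (1B, 1-aligned)
122..128  -- tail padding (6B)
sizeof = 128, alignof = 8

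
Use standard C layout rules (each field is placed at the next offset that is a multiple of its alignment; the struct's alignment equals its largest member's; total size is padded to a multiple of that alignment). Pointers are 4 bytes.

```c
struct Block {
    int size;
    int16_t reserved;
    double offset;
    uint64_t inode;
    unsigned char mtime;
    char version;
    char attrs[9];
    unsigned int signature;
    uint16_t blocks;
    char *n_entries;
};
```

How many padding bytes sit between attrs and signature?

1

0..4  size  (4B, 4-aligned)
4..6  reserved  (2B, 2-aligned)
6..8  -- padding (2B)
8..16  offset  (8B, 8-aligned)
16..24  inode  (8B, 8-aligned)
24..25  mtime  (1B, 1-aligned)
25..26  version  (1B, 1-aligned)
26..35  attrs  (9B, 1-aligned)
35..36  -- padding (1B)
36..40  signature  (4B, 4-aligned)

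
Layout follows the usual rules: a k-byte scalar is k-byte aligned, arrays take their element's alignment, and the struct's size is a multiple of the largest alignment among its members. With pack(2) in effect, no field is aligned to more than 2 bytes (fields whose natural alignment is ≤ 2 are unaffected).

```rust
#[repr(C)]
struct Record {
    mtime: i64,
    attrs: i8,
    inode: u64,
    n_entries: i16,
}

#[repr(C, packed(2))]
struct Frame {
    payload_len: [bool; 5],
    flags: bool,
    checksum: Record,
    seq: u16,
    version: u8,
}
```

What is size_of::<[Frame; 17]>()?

714

Record: mtime at 0 (size 8, align 8) → ends 8; attrs at 8 (size 1, align 1) → ends 9; pad 7 to align 8 for inode; inode at 16 (size 8, align 8) → ends 24; n_entries at 24 (size 2, align 2) → ends 26; tail pad 6 to reach multiple of 8; total 32 bytes, alignment 8
payload_len at 0 (size 5, align 1) → ends 5
flags at 5 (size 1, align 1) → ends 6
checksum at 6 (size 32, align 2) → ends 38
seq at 38 (size 2, align 2) → ends 40
version at 40 (size 1, align 1) → ends 41
tail pad 1 to reach multiple of 2
total 42 bytes, alignment 2
array of 17: 17 × 42 = 714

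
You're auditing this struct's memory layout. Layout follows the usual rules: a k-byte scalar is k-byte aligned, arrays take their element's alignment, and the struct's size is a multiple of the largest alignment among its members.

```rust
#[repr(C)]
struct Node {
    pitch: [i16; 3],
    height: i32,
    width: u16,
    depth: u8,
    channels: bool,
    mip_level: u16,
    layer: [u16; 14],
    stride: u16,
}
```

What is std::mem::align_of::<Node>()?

4

member alignments: pitch=2, height=4, width=2, depth=1, channels=1, mip_level=2, layer=2, stride=2
max = 4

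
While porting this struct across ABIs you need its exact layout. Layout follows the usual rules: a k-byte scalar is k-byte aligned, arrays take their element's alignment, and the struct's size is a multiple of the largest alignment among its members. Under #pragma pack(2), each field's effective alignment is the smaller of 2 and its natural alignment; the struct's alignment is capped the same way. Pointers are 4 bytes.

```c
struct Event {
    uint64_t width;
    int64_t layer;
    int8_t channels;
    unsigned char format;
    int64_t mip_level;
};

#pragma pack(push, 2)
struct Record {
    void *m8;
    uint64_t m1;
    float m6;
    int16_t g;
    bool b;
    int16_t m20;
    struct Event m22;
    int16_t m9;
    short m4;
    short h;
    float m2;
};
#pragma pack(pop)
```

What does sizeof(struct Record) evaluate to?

Event: @0: width [8B, align 8] → 8; @8: layer [8B, align 8] → 16; @16: channels [1B, align 1] → 17; @17: format [1B, align 1] → 18; +6 pad (align 8); @24: mip_level [8B, align 8] → 32; size 32, align 8
@0: m8 [4B, align 2] → 4
@4: m1 [8B, align 2] → 12
@12: m6 [4B, align 2] → 16
@16: g [2B, align 2] → 18
@18: b [1B, align 1] → 19
+1 pad (align 2)
@20: m20 [2B, align 2] → 22
@22: m22 [32B, align 2] → 54
@54: m9 [2B, align 2] → 56
@56: m4 [2B, align 2] → 58
@58: h [2B, align 2] → 60
@60: m2 [4B, align 2] → 64
size 64, align 2

64 bytes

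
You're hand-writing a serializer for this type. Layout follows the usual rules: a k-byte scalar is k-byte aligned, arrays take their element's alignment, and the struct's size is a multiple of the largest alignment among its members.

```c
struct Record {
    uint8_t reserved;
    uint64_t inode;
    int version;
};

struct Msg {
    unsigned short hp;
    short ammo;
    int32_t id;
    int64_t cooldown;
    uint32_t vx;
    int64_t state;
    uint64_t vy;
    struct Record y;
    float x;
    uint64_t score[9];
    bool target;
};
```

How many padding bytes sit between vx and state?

Record: 0..1  reserved  (1B, 1-aligned); 1..8  -- padding (7B); 8..16  inode  (8B, 8-aligned); 16..20  version  (4B, 4-aligned); 20..24  -- tail padding (4B); sizeof = 24, alignof = 8
0..2  hp  (2B, 2-aligned)
2..4  ammo  (2B, 2-aligned)
4..8  id  (4B, 4-aligned)
8..16  cooldown  (8B, 8-aligned)
16..20  vx  (4B, 4-aligned)
20..24  -- padding (4B)
24..32  state  (8B, 8-aligned)

4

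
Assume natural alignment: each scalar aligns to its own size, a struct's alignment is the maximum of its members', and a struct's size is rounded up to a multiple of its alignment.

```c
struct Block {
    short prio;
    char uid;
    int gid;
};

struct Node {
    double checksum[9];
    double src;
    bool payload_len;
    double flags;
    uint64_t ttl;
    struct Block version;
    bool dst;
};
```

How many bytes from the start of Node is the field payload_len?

Block: @0: prio [2B, align 2] → 2; @2: uid [1B, align 1] → 3; +1 pad (align 4); @4: gid [4B, align 4] → 8; size 8, align 4
@0: checksum [72B, align 8] → 72
@72: src [8B, align 8] → 80
@80: payload_len [1B, align 1] → 81

80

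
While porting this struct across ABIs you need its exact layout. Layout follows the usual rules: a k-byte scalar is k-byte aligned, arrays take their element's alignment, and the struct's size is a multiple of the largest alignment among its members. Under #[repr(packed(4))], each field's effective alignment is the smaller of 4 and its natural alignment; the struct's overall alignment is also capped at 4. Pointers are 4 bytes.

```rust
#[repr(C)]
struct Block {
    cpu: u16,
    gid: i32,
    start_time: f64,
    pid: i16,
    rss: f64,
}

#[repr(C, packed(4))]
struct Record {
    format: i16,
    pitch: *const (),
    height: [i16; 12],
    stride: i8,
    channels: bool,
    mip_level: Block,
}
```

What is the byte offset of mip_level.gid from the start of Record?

Block: @0: cpu [2B, align 2] → 2; +2 pad (align 4); @4: gid [4B, align 4] → 8; @8: start_time [8B, align 8] → 16; @16: pid [2B, align 2] → 18; +6 pad (align 8); @24: rss [8B, align 8] → 32; size 32, align 8
@0: format [2B, align 2] → 2
+2 pad (align 4)
@4: pitch [4B, align 4] → 8
@8: height [24B, align 2] → 32
@32: stride [1B, align 1] → 33
@33: channels [1B, align 1] → 34
+2 pad (align 4)
@36: mip_level [32B, align 4] → 68
within Block: gid at 4
36 + 4 = 40

40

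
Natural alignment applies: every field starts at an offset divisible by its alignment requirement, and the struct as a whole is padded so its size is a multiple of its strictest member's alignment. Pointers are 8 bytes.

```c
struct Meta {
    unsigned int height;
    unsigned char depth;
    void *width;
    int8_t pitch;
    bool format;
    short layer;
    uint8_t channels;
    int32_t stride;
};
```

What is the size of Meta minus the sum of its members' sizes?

10

height at 0 (size 4, align 4) → ends 4
depth at 4 (size 1, align 1) → ends 5
pad 3 to align 8 for width
width at 8 (size 8, align 8) → ends 16
pitch at 16 (size 1, align 1) → ends 17
format at 17 (size 1, align 1) → ends 18
layer at 18 (size 2, align 2) → ends 20
channels at 20 (size 1, align 1) → ends 21
pad 3 to align 4 for stride
stride at 24 (size 4, align 4) → ends 28
tail pad 4 to reach multiple of 8
total 32 bytes, alignment 8
data bytes 22, size 32 → padding 10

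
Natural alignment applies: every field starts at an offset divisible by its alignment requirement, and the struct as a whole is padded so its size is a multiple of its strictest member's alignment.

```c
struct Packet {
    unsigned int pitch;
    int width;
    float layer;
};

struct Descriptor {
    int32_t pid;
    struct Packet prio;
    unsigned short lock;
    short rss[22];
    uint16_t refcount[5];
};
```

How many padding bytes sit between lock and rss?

Packet: 0..4  pitch  (4B, 4-aligned); 4..8  width  (4B, 4-aligned); 8..12  layer  (4B, 4-aligned); sizeof = 12, alignof = 4
0..4  pid  (4B, 4-aligned)
4..16  prio  (12B, 4-aligned)
16..18  lock  (2B, 2-aligned)
18..62  rss  (44B, 2-aligned)

0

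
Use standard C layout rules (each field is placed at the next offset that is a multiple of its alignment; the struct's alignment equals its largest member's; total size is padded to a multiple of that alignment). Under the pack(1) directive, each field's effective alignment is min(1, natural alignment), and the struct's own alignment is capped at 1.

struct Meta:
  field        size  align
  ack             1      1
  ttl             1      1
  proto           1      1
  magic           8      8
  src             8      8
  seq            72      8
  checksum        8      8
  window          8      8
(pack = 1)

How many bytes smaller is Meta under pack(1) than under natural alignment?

natural layout:
  ack at 0 (size 1, align 1) → ends 1
  ttl at 1 (size 1, align 1) → ends 2
  proto at 2 (size 1, align 1) → ends 3
  pad 5 to align 8 for magic
  magic at 8 (size 8, align 8) → ends 16
  src at 16 (size 8, align 8) → ends 24
  seq at 24 (size 72, align 8) → ends 96
  checksum at 96 (size 8, align 8) → ends 104
  window at 104 (size 8, align 8) → ends 112
  total 112 bytes, alignment 8
packed(1) layout:
  ack at 0 (size 1, align 1) → ends 1
  ttl at 1 (size 1, align 1) → ends 2
  proto at 2 (size 1, align 1) → ends 3
  magic at 3 (size 8, align 1) → ends 11
  src at 11 (size 8, align 1) → ends 19
  seq at 19 (size 72, align 1) → ends 91
  checksum at 91 (size 8, align 1) → ends 99
  window at 99 (size 8, align 1) → ends 107
  total 107 bytes, alignment 1
112 − 107 = 5

5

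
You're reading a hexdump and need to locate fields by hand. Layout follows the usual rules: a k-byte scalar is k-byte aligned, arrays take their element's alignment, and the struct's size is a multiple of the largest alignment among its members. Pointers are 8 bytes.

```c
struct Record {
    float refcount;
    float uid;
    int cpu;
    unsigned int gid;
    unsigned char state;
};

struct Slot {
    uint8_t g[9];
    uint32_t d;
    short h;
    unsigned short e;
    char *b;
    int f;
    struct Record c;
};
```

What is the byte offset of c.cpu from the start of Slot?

44

Record: @0: refcount [4B, align 4] → 4; @4: uid [4B, align 4] → 8; @8: cpu [4B, align 4] → 12; @12: gid [4B, align 4] → 16; @16: state [1B, align 1] → 17; +3 tail pad (align 4); size 20, align 4
@0: g [9B, align 1] → 9
+3 pad (align 4)
@12: d [4B, align 4] → 16
@16: h [2B, align 2] → 18
@18: e [2B, align 2] → 20
+4 pad (align 8)
@24: b [8B, align 8] → 32
@32: f [4B, align 4] → 36
@36: c [20B, align 4] → 56
within Record: cpu at 8
36 + 8 = 44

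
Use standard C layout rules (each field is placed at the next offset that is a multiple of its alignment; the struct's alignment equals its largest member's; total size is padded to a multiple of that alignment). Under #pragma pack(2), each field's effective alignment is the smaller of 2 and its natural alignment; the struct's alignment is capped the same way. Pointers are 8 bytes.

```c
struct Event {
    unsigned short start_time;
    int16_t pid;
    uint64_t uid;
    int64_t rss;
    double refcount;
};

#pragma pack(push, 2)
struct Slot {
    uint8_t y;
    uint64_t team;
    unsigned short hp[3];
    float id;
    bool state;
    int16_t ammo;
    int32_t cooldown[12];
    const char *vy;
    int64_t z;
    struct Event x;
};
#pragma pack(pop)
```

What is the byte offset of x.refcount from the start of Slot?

Event: @0: start_time [2B, align 2] → 2; @2: pid [2B, align 2] → 4; +4 pad (align 8); @8: uid [8B, align 8] → 16; @16: rss [8B, align 8] → 24; @24: refcount [8B, align 8] → 32; size 32, align 8
@0: y [1B, align 1] → 1
+1 pad (align 2)
@2: team [8B, align 2] → 10
@10: hp [6B, align 2] → 16
@16: id [4B, align 2] → 20
@20: state [1B, align 1] → 21
+1 pad (align 2)
@22: ammo [2B, align 2] → 24
@24: cooldown [48B, align 2] → 72
@72: vy [8B, align 2] → 80
@80: z [8B, align 2] → 88
@88: x [32B, align 2] → 120
within Event: refcount at 24
88 + 24 = 112

112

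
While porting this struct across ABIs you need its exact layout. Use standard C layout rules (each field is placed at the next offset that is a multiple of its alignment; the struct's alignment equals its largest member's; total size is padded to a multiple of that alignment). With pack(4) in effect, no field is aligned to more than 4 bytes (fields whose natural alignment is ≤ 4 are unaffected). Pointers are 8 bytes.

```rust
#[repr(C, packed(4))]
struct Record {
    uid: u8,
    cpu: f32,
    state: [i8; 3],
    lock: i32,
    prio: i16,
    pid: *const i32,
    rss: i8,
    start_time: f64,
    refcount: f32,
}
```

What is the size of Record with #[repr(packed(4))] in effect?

44

0..1  uid  (1B, 1-aligned)
1..4  -- padding (3B)
4..8  cpu  (4B, 4-aligned)
8..11  state  (3B, 1-aligned)
11..12  -- padding (1B)
12..16  lock  (4B, 4-aligned)
16..18  prio  (2B, 2-aligned)
18..20  -- padding (2B)
20..28  pid  (8B, 4-aligned)
28..29  rss  (1B, 1-aligned)
29..32  -- padding (3B)
32..40  start_time  (8B, 4-aligned)
40..44  refcount  (4B, 4-aligned)
sizeof = 44, alignof = 4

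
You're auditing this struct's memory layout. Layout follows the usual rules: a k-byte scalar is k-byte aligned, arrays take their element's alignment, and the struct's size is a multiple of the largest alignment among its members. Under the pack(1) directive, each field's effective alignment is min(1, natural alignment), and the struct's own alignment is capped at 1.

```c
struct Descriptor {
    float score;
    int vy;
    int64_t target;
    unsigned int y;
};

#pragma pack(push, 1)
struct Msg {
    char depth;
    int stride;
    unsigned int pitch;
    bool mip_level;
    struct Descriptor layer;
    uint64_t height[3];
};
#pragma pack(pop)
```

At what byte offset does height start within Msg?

34

Descriptor: 0..4  score  (4B, 4-aligned); 4..8  vy  (4B, 4-aligned); 8..16  target  (8B, 8-aligned); 16..20  y  (4B, 4-aligned); 20..24  -- tail padding (4B); sizeof = 24, alignof = 8
0..1  depth  (1B, 1-aligned)
1..5  stride  (4B, 1-aligned)
5..9  pitch  (4B, 1-aligned)
9..10  mip_level  (1B, 1-aligned)
10..34  layer  (24B, 1-aligned)
34..58  height  (24B, 1-aligned)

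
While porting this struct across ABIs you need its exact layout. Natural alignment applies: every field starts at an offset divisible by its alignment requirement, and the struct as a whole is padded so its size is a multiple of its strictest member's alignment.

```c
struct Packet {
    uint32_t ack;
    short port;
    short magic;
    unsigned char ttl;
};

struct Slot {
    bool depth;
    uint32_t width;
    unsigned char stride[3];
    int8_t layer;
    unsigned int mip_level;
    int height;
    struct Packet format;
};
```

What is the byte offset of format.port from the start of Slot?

Packet: ack at 0 (size 4, align 4) → ends 4; port at 4 (size 2, align 2) → ends 6; magic at 6 (size 2, align 2) → ends 8; ttl at 8 (size 1, align 1) → ends 9; tail pad 3 to reach multiple of 4; total 12 bytes, alignment 4
depth at 0 (size 1, align 1) → ends 1
pad 3 to align 4 for width
width at 4 (size 4, align 4) → ends 8
stride at 8 (size 3, align 1) → ends 11
layer at 11 (size 1, align 1) → ends 12
mip_level at 12 (size 4, align 4) → ends 16
height at 16 (size 4, align 4) → ends 20
format at 20 (size 12, align 4) → ends 32
within Packet: port at 4
20 + 4 = 24

24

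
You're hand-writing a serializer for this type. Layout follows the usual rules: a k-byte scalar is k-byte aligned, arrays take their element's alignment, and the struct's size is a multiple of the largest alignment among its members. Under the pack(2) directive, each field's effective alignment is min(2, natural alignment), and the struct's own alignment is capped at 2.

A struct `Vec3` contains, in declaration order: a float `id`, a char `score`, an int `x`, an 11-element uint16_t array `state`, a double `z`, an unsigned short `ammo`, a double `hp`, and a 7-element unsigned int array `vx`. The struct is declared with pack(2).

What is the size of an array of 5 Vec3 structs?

@0: id [4B, align 2] → 4
@4: score [1B, align 1] → 5
+1 pad (align 2)
@6: x [4B, align 2] → 10
@10: state [22B, align 2] → 32
@32: z [8B, align 2] → 40
@40: ammo [2B, align 2] → 42
@42: hp [8B, align 2] → 50
@50: vx [28B, align 2] → 78
size 78, align 2
array of 5: 5 × 78 = 390

390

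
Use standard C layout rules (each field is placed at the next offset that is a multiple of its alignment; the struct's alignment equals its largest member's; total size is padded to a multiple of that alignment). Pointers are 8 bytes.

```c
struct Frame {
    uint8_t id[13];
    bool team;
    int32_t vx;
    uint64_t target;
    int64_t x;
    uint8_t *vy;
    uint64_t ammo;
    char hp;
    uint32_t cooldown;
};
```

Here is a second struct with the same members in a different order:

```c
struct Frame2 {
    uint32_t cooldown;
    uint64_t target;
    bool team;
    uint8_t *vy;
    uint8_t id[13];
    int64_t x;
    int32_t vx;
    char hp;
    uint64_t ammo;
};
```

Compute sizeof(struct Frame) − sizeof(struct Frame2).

id at 0 (size 13, align 1) → ends 13
team at 13 (size 1, align 1) → ends 14
pad 2 to align 4 for vx
vx at 16 (size 4, align 4) → ends 20
pad 4 to align 8 for target
target at 24 (size 8, align 8) → ends 32
x at 32 (size 8, align 8) → ends 40
vy at 40 (size 8, align 8) → ends 48
ammo at 48 (size 8, align 8) → ends 56
hp at 56 (size 1, align 1) → ends 57
pad 3 to align 4 for cooldown
cooldown at 60 (size 4, align 4) → ends 64
total 64 bytes, alignment 8
— Frame2 —
cooldown at 0 (size 4, align 4) → ends 4
pad 4 to align 8 for target
target at 8 (size 8, align 8) → ends 16
team at 16 (size 1, align 1) → ends 17
pad 7 to align 8 for vy
vy at 24 (size 8, align 8) → ends 32
id at 32 (size 13, align 1) → ends 45
pad 3 to align 8 for x
x at 48 (size 8, align 8) → ends 56
vx at 56 (size 4, align 4) → ends 60
hp at 60 (size 1, align 1) → ends 61
pad 3 to align 8 for ammo
ammo at 64 (size 8, align 8) → ends 72
total 72 bytes, alignment 8
64 − 72 = -8

-8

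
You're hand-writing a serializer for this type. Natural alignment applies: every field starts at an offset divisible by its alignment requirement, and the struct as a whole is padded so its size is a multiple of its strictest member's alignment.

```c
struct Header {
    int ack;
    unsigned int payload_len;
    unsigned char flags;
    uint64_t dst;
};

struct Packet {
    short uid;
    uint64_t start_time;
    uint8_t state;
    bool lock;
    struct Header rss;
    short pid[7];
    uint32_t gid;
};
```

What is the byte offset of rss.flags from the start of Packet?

32

Header: @0: ack [4B, align 4] → 4; @4: payload_len [4B, align 4] → 8; @8: flags [1B, align 1] → 9; +7 pad (align 8); @16: dst [8B, align 8] → 24; size 24, align 8
@0: uid [2B, align 2] → 2
+6 pad (align 8)
@8: start_time [8B, align 8] → 16
@16: state [1B, align 1] → 17
@17: lock [1B, align 1] → 18
+6 pad (align 8)
@24: rss [24B, align 8] → 48
within Header: flags at 8
24 + 8 = 32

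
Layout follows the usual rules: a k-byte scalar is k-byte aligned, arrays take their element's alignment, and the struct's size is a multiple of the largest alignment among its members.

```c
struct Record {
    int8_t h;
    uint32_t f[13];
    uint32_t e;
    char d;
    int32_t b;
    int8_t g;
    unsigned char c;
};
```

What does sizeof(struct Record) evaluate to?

h at 0 (size 1, align 1) → ends 1
pad 3 to align 4 for f
f at 4 (size 52, align 4) → ends 56
e at 56 (size 4, align 4) → ends 60
d at 60 (size 1, align 1) → ends 61
pad 3 to align 4 for b
b at 64 (size 4, align 4) → ends 68
g at 68 (size 1, align 1) → ends 69
c at 69 (size 1, align 1) → ends 70
tail pad 2 to reach multiple of 4
total 72 bytes, alignment 4

72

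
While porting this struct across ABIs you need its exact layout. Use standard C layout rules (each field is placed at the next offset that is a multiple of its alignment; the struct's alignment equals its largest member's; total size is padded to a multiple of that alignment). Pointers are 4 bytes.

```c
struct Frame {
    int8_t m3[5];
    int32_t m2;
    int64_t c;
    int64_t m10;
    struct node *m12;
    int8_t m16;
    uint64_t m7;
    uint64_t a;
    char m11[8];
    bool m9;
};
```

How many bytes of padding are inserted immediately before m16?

0

m3 at 0 (size 5, align 1) → ends 5
pad 3 to align 4 for m2
m2 at 8 (size 4, align 4) → ends 12
pad 4 to align 8 for c
c at 16 (size 8, align 8) → ends 24
m10 at 24 (size 8, align 8) → ends 32
m12 at 32 (size 4, align 4) → ends 36
m16 at 36 (size 1, align 1) → ends 37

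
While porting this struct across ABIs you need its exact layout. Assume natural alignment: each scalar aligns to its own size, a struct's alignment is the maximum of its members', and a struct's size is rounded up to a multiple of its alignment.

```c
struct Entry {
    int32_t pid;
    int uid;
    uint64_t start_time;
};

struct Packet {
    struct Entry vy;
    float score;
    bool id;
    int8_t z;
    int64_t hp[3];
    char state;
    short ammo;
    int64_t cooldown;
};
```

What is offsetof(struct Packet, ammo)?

50

Entry: pid at 0 (size 4, align 4) → ends 4; uid at 4 (size 4, align 4) → ends 8; start_time at 8 (size 8, align 8) → ends 16; total 16 bytes, alignment 8
vy at 0 (size 16, align 8) → ends 16
score at 16 (size 4, align 4) → ends 20
id at 20 (size 1, align 1) → ends 21
z at 21 (size 1, align 1) → ends 22
pad 2 to align 8 for hp
hp at 24 (size 24, align 8) → ends 48
state at 48 (size 1, align 1) → ends 49
pad 1 to align 2 for ammo
ammo at 50 (size 2, align 2) → ends 52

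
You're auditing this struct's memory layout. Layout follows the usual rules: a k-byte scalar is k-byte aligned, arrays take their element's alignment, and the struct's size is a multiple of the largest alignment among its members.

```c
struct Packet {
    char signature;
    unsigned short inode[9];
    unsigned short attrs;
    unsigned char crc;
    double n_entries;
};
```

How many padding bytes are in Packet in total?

signature at 0 (size 1, align 1) → ends 1
pad 1 to align 2 for inode
inode at 2 (size 18, align 2) → ends 20
attrs at 20 (size 2, align 2) → ends 22
crc at 22 (size 1, align 1) → ends 23
pad 1 to align 8 for n_entries
n_entries at 24 (size 8, align 8) → ends 32
total 32 bytes, alignment 8
data bytes 30, size 32 → padding 2

2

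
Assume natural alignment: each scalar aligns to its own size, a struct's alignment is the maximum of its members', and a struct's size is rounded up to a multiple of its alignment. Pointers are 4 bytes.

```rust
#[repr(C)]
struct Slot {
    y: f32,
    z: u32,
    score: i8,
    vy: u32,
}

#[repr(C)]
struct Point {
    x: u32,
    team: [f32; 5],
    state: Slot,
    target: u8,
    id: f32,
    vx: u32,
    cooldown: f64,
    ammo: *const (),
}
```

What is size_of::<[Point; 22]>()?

1584

Slot: y at 0 (size 4, align 4) → ends 4; z at 4 (size 4, align 4) → ends 8; score at 8 (size 1, align 1) → ends 9; pad 3 to align 4 for vy; vy at 12 (size 4, align 4) → ends 16; total 16 bytes, alignment 4
x at 0 (size 4, align 4) → ends 4
team at 4 (size 20, align 4) → ends 24
state at 24 (size 16, align 4) → ends 40
target at 40 (size 1, align 1) → ends 41
pad 3 to align 4 for id
id at 44 (size 4, align 4) → ends 48
vx at 48 (size 4, align 4) → ends 52
pad 4 to align 8 for cooldown
cooldown at 56 (size 8, align 8) → ends 64
ammo at 64 (size 4, align 4) → ends 68
tail pad 4 to reach multiple of 8
total 72 bytes, alignment 8
array of 22: 22 × 72 = 1584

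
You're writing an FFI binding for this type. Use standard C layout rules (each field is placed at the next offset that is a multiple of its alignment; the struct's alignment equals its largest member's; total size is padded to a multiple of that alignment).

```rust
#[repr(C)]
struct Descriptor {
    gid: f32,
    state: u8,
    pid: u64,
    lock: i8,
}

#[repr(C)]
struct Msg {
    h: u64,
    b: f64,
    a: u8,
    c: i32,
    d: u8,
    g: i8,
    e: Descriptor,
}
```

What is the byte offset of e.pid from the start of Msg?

Descriptor: 0..4  gid  (4B, 4-aligned); 4..5  state  (1B, 1-aligned); 5..8  -- padding (3B); 8..16  pid  (8B, 8-aligned); 16..17  lock  (1B, 1-aligned); 17..24  -- tail padding (7B); sizeof = 24, alignof = 8
0..8  h  (8B, 8-aligned)
8..16  b  (8B, 8-aligned)
16..17  a  (1B, 1-aligned)
17..20  -- padding (3B)
20..24  c  (4B, 4-aligned)
24..25  d  (1B, 1-aligned)
25..26  g  (1B, 1-aligned)
26..32  -- padding (6B)
32..56  e  (24B, 8-aligned)
within Descriptor: pid at 8
32 + 8 = 40

40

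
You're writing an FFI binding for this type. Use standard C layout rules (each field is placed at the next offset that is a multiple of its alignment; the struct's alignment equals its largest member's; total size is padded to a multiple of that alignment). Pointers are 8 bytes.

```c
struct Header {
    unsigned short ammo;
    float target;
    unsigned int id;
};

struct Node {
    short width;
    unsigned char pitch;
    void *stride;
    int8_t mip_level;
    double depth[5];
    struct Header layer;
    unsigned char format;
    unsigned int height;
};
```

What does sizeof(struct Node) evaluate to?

Header: ammo at 0 (size 2, align 2) → ends 2; pad 2 to align 4 for target; target at 4 (size 4, align 4) → ends 8; id at 8 (size 4, align 4) → ends 12; total 12 bytes, alignment 4
width at 0 (size 2, align 2) → ends 2
pitch at 2 (size 1, align 1) → ends 3
pad 5 to align 8 for stride
stride at 8 (size 8, align 8) → ends 16
mip_level at 16 (size 1, align 1) → ends 17
pad 7 to align 8 for depth
depth at 24 (size 40, align 8) → ends 64
layer at 64 (size 12, align 4) → ends 76
format at 76 (size 1, align 1) → ends 77
pad 3 to align 4 for height
height at 80 (size 4, align 4) → ends 84
tail pad 4 to reach multiple of 8
total 88 bytes, alignment 8

88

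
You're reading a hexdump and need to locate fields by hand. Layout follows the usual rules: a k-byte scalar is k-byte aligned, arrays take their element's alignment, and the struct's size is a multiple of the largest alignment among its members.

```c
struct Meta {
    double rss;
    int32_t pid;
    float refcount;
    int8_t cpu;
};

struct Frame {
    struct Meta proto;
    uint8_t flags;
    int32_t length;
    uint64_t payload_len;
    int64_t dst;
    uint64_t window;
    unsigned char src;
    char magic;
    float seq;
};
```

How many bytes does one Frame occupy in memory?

64 bytes

Meta: @0: rss [8B, align 8] → 8; @8: pid [4B, align 4] → 12; @12: refcount [4B, align 4] → 16; @16: cpu [1B, align 1] → 17; +7 tail pad (align 8); size 24, align 8
@0: proto [24B, align 8] → 24
@24: flags [1B, align 1] → 25
+3 pad (align 4)
@28: length [4B, align 4] → 32
@32: payload_len [8B, align 8] → 40
@40: dst [8B, align 8] → 48
@48: window [8B, align 8] → 56
@56: src [1B, align 1] → 57
@57: magic [1B, align 1] → 58
+2 pad (align 4)
@60: seq [4B, align 4] → 64
size 64, align 8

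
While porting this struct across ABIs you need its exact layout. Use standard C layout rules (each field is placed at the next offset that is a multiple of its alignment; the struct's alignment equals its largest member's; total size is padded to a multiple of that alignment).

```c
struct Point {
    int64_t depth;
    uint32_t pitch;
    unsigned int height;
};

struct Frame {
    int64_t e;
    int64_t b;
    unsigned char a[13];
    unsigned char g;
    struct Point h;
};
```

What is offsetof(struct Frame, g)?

29

Point: depth at 0 (size 8, align 8) → ends 8; pitch at 8 (size 4, align 4) → ends 12; height at 12 (size 4, align 4) → ends 16; total 16 bytes, alignment 8
e at 0 (size 8, align 8) → ends 8
b at 8 (size 8, align 8) → ends 16
a at 16 (size 13, align 1) → ends 29
g at 29 (size 1, align 1) → ends 30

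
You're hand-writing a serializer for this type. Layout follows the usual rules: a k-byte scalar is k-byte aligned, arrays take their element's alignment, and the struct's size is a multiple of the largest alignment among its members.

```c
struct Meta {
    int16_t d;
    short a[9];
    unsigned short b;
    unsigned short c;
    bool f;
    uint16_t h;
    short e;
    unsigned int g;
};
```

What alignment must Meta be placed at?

member alignments: d=2, a=2, b=2, c=2, f=1, h=2, e=2, g=4
max = 4

4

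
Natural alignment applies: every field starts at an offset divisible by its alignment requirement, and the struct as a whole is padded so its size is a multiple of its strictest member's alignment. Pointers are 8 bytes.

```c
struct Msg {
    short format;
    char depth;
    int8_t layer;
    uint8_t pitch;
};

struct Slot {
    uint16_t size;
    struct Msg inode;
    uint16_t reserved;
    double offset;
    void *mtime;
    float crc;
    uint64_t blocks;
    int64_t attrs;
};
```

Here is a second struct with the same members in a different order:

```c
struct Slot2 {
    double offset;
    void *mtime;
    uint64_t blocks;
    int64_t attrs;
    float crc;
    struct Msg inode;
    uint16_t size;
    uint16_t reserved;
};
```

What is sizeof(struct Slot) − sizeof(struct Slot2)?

Msg: format at 0 (size 2, align 2) → ends 2; depth at 2 (size 1, align 1) → ends 3; layer at 3 (size 1, align 1) → ends 4; pitch at 4 (size 1, align 1) → ends 5; tail pad 1 to reach multiple of 2; total 6 bytes, alignment 2
size at 0 (size 2, align 2) → ends 2
inode at 2 (size 6, align 2) → ends 8
reserved at 8 (size 2, align 2) → ends 10
pad 6 to align 8 for offset
offset at 16 (size 8, align 8) → ends 24
mtime at 24 (size 8, align 8) → ends 32
crc at 32 (size 4, align 4) → ends 36
pad 4 to align 8 for blocks
blocks at 40 (size 8, align 8) → ends 48
attrs at 48 (size 8, align 8) → ends 56
total 56 bytes, alignment 8
— Slot2 —
offset at 0 (size 8, align 8) → ends 8
mtime at 8 (size 8, align 8) → ends 16
blocks at 16 (size 8, align 8) → ends 24
attrs at 24 (size 8, align 8) → ends 32
crc at 32 (size 4, align 4) → ends 36
inode at 36 (size 6, align 2) → ends 42
size at 42 (size 2, align 2) → ends 44
reserved at 44 (size 2, align 2) → ends 46
tail pad 2 to reach multiple of 8
total 48 bytes, alignment 8
56 − 48 = 8

8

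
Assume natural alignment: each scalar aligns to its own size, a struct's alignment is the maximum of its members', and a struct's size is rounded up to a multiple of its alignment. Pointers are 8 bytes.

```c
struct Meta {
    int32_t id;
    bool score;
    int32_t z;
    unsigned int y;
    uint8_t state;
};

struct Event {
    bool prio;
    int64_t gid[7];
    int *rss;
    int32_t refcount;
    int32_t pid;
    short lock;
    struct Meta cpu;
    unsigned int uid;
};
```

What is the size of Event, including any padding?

112

Meta: @0: id [4B, align 4] → 4; @4: score [1B, align 1] → 5; +3 pad (align 4); @8: z [4B, align 4] → 12; @12: y [4B, align 4] → 16; @16: state [1B, align 1] → 17; +3 tail pad (align 4); size 20, align 4
@0: prio [1B, align 1] → 1
+7 pad (align 8)
@8: gid [56B, align 8] → 64
@64: rss [8B, align 8] → 72
@72: refcount [4B, align 4] → 76
@76: pid [4B, align 4] → 80
@80: lock [2B, align 2] → 82
+2 pad (align 4)
@84: cpu [20B, align 4] → 104
@104: uid [4B, align 4] → 108
+4 tail pad (align 8)
size 112, align 8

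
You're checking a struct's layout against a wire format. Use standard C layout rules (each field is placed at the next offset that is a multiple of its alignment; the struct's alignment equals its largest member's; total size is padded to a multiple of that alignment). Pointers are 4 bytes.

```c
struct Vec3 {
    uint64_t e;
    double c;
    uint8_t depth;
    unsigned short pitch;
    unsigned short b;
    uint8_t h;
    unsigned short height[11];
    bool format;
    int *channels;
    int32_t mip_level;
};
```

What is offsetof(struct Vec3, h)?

22

0..8  e  (8B, 8-aligned)
8..16  c  (8B, 8-aligned)
16..17  depth  (1B, 1-aligned)
17..18  -- padding (1B)
18..20  pitch  (2B, 2-aligned)
20..22  b  (2B, 2-aligned)
22..23  h  (1B, 1-aligned)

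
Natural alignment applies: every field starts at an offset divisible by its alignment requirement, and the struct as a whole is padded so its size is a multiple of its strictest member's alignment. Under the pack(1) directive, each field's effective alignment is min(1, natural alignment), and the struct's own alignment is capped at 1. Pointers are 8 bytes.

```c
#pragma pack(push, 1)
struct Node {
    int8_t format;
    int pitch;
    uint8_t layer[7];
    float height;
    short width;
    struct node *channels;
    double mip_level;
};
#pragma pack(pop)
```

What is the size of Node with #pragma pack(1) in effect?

34

format at 0 (size 1, align 1) → ends 1
pitch at 1 (size 4, align 1) → ends 5
layer at 5 (size 7, align 1) → ends 12
height at 12 (size 4, align 1) → ends 16
width at 16 (size 2, align 1) → ends 18
channels at 18 (size 8, align 1) → ends 26
mip_level at 26 (size 8, align 1) → ends 34
total 34 bytes, alignment 1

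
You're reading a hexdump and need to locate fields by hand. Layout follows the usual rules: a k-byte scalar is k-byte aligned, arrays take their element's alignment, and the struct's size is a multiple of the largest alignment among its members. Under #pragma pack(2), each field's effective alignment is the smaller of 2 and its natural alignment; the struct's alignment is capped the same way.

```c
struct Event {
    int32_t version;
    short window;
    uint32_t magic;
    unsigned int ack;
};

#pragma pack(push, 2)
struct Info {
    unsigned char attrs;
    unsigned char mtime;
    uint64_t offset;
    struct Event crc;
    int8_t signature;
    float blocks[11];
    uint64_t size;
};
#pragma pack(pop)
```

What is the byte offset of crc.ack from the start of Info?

Event: 0..4  version  (4B, 4-aligned); 4..6  window  (2B, 2-aligned); 6..8  -- padding (2B); 8..12  magic  (4B, 4-aligned); 12..16  ack  (4B, 4-aligned); sizeof = 16, alignof = 4
0..1  attrs  (1B, 1-aligned)
1..2  mtime  (1B, 1-aligned)
2..10  offset  (8B, 2-aligned)
10..26  crc  (16B, 2-aligned)
within Event: ack at 12
10 + 12 = 22

22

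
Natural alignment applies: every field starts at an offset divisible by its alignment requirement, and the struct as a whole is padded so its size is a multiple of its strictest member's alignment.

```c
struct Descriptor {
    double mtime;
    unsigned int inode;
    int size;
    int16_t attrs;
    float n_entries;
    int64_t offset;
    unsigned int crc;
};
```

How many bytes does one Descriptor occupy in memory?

40 bytes

0..8  mtime  (8B, 8-aligned)
8..12  inode  (4B, 4-aligned)
12..16  size  (4B, 4-aligned)
16..18  attrs  (2B, 2-aligned)
18..20  -- padding (2B)
20..24  n_entries  (4B, 4-aligned)
24..32  offset  (8B, 8-aligned)
32..36  crc  (4B, 4-aligned)
36..40  -- tail padding (4B)
sizeof = 40, alignof = 8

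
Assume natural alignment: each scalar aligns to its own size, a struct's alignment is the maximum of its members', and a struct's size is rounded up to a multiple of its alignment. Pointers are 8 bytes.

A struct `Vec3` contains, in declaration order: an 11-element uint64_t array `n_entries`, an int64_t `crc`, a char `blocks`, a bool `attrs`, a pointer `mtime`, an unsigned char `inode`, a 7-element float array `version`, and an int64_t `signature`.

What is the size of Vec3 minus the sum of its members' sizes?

9

@0: n_entries [88B, align 8] → 88
@88: crc [8B, align 8] → 96
@96: blocks [1B, align 1] → 97
@97: attrs [1B, align 1] → 98
+6 pad (align 8)
@104: mtime [8B, align 8] → 112
@112: inode [1B, align 1] → 113
+3 pad (align 4)
@116: version [28B, align 4] → 144
@144: signature [8B, align 8] → 152
size 152, align 8
data bytes 143, size 152 → padding 9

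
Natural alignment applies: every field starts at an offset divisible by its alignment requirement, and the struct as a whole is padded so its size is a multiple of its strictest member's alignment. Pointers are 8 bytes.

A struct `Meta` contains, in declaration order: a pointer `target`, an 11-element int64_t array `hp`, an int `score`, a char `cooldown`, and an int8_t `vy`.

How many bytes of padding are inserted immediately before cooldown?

0

target at 0 (size 8, align 8) → ends 8
hp at 8 (size 88, align 8) → ends 96
score at 96 (size 4, align 4) → ends 100
cooldown at 100 (size 1, align 1) → ends 101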